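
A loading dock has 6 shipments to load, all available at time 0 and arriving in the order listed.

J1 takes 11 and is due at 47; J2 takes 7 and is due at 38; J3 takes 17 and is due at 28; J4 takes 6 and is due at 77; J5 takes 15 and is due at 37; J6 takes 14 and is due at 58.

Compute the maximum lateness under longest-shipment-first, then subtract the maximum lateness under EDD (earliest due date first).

20

LPT (decreasing processing time): J3 J5 J6 J1 J2 J4.
J3: 0→17, due 28, lateness -11
J5: 17→32, due 37, lateness -5
J6: 32→46, due 58, lateness -12
J1: 46→57, due 47, lateness 10
J2: 57→64, due 38, lateness 26
J4: 64→70, due 77, lateness -7
Maximum = 26.
EDD (increasing due date): J3 J5 J2 J1 J6 J4.
J3: 0→17, due 28, lateness -11
J5: 17→32, due 37, lateness -5
J2: 32→39, due 38, lateness 1
J1: 39→50, due 47, lateness 3
J6: 50→64, due 58, lateness 6
J4: 64→70, due 77, lateness -7
Maximum = 6.
Difference = 26 − 6 = 20.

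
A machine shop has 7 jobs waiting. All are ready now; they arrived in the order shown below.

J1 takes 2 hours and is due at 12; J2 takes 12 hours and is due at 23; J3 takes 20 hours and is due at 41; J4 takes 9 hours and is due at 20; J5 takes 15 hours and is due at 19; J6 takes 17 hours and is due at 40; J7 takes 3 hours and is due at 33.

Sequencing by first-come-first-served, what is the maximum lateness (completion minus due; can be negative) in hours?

FIFO (arrival order): J1 J2 J3 J4 J5 J6 J7.
J1: 0→2, due 12, lateness -10
J2: 2→14, due 23, lateness -9
J3: 14→34, due 41, lateness -7
J4: 34→43, due 20, lateness 23
J5: 43→58, due 19, lateness 39
J6: 58→75, due 40, lateness 35
J7: 75→78, due 33, lateness 45
Maximum = 45.

45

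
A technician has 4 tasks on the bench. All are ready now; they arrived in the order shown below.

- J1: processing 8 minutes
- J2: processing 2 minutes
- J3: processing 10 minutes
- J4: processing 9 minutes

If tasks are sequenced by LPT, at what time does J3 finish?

LPT (decreasing processing time): J3 J4 J1 J2.
J3: 0→10

10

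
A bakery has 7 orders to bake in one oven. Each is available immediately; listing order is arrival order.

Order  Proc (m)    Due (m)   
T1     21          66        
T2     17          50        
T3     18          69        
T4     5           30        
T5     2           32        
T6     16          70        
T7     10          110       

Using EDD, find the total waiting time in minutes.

EDD (increasing due date): T4 T5 T2 T1 T3 T6 T7.
T4: waits 0, runs 0→5
T5: waits 5, runs 5→7
T2: waits 7, runs 7→24
T1: waits 24, runs 24→45
T3: waits 45, runs 45→63
T6: waits 63, runs 63→79
T7: waits 79, runs 79→89
Sum = 0+5+7+24+45+63+79 = 223.

223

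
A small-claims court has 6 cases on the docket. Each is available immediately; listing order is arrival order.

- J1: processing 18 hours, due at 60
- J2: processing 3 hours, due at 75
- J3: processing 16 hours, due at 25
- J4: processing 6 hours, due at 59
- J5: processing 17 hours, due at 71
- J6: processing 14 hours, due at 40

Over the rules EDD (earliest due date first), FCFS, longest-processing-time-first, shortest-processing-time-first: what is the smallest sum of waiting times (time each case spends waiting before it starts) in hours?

130

EDD (increasing due date): J3 J6 J4 J1 J5 J2.
J3: waits 0, runs 0→16
J6: waits 16, runs 16→30
J4: waits 30, runs 30→36
J1: waits 36, runs 36→54
J5: waits 54, runs 54→71
J2: waits 71, runs 71→74
Sum = 0+16+30+36+54+71 = 207.
FIFO (arrival order): J1 J2 J3 J4 J5 J6.
J1: waits 0, runs 0→18
J2: waits 18, runs 18→21
J3: waits 21, runs 21→37
J4: waits 37, runs 37→43
J5: waits 43, runs 43→60
J6: waits 60, runs 60→74
Sum = 0+18+21+37+43+60 = 179.
LPT (decreasing processing time): J1 J5 J3 J6 J4 J2.
J1: waits 0, runs 0→18
J5: waits 18, runs 18→35
J3: waits 35, runs 35→51
J6: waits 51, runs 51→65
J4: waits 65, runs 65→71
J2: waits 71, runs 71→74
Sum = 0+18+35+51+65+71 = 240.
SPT (increasing processing time): J2 J4 J6 J3 J5 J1.
J2: waits 0, runs 0→3
J4: waits 3, runs 3→9
J6: waits 9, runs 9→23
J3: waits 23, runs 23→39
J5: waits 39, runs 39→56
J1: waits 56, runs 56→74
Sum = 0+3+9+23+39+56 = 130.
EDD 207, FIFO 179, LPT 240, SPT 130 → minimum 130.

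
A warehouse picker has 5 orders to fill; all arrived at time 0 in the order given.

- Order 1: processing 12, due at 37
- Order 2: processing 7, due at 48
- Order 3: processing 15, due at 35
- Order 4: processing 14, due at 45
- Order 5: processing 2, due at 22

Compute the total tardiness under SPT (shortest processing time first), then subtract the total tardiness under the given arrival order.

SPT (increasing processing time): Order 5 Order 2 Order 1 Order 4 Order 3.
Order 5: 0→2, due 22, tardiness 0
Order 2: 2→9, due 48, tardiness 0
Order 1: 9→21, due 37, tardiness 0
Order 4: 21→35, due 45, tardiness 0
Order 3: 35→50, due 35, tardiness 15
Sum = 0+0+0+0+15 = 15.
FIFO (arrival order): Order 1 Order 2 Order 3 Order 4 Order 5.
Order 1: 0→12, due 37, tardiness 0
Order 2: 12→19, due 48, tardiness 0
Order 3: 19→34, due 35, tardiness 0
Order 4: 34→48, due 45, tardiness 3
Order 5: 48→50, due 22, tardiness 28
Sum = 0+0+0+3+28 = 31.
Difference = 15 − 31 = -16.

-16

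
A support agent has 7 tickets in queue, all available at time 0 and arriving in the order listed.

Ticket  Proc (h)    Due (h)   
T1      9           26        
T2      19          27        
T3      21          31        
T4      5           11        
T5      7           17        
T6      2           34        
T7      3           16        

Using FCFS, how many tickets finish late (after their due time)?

FIFO (arrival order): T1 T2 T3 T4 T5 T6 T7.
T1: 0→9, due 26, tardiness 0
T2: 9→28, due 27, tardiness 1
T3: 28→49, due 31, tardiness 18
T4: 49→54, due 11, tardiness 43
T5: 54→61, due 17, tardiness 44
T6: 61→63, due 34, tardiness 29
T7: 63→66, due 16, tardiness 50
Late tickets: 6.

6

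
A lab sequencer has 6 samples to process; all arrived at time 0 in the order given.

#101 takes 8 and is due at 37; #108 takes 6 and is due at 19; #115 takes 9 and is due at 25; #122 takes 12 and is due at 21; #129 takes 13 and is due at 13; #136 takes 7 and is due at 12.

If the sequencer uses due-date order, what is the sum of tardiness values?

71

EDD (increasing due date): #136 #129 #108 #122 #115 #101.
#136: 0→7, due 12, tardiness 0
#129: 7→20, due 13, tardiness 7
#108: 20→26, due 19, tardiness 7
#122: 26→38, due 21, tardiness 17
#115: 38→47, due 25, tardiness 22
#101: 47→55, due 37, tardiness 18
Sum = 0+7+7+17+22+18 = 71.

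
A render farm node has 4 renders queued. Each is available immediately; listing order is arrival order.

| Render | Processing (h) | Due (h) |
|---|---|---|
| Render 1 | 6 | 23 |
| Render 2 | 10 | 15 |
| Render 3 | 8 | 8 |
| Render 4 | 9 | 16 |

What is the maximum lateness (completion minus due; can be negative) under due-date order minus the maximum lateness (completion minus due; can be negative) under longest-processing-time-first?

-8

EDD (increasing due date): Render 3 Render 2 Render 4 Render 1.
Render 3: 0→8, due 8, lateness 0
Render 2: 8→18, due 15, lateness 3
Render 4: 18→27, due 16, lateness 11
Render 1: 27→33, due 23, lateness 10
Maximum = 11.
LPT (decreasing processing time): Render 2 Render 4 Render 3 Render 1.
Render 2: 0→10, due 15, lateness -5
Render 4: 10→19, due 16, lateness 3
Render 3: 19→27, due 8, lateness 19
Render 1: 27→33, due 23, lateness 10
Maximum = 19.
Difference = 11 − 19 = -8.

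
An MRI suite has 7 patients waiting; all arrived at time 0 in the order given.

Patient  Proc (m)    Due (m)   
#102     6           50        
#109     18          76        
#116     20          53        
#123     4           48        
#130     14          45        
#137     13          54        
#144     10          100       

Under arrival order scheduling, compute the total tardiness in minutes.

38

FIFO (arrival order): #102 #109 #116 #123 #130 #137 #144.
#102: 0→6, due 50, tardiness 0
#109: 6→24, due 76, tardiness 0
#116: 24→44, due 53, tardiness 0
#123: 44→48, due 48, tardiness 0
#130: 48→62, due 45, tardiness 17
#137: 62→75, due 54, tardiness 21
#144: 75→85, due 100, tardiness 0
Sum = 0+0+0+0+17+21+0 = 38.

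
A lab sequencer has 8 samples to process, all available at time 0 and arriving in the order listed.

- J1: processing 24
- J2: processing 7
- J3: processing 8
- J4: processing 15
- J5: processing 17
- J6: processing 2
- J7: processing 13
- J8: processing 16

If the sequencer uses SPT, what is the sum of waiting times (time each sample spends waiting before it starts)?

242

SPT (increasing processing time): J6 J2 J3 J7 J4 J8 J5 J1.
J6: waits 0, runs 0→2
J2: waits 2, runs 2→9
J3: waits 9, runs 9→17
J7: waits 17, runs 17→30
J4: waits 30, runs 30→45
J8: waits 45, runs 45→61
J5: waits 61, runs 61→78
J1: waits 78, runs 78→102
Sum = 0+2+9+17+30+45+61+78 = 242.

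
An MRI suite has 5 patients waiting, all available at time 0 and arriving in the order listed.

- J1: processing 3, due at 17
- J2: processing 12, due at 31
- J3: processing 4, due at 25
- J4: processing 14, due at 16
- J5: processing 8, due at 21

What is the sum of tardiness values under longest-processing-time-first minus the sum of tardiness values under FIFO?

13

LPT (decreasing processing time): J4 J2 J5 J3 J1.
J4: 0→14, due 16, tardiness 0
J2: 14→26, due 31, tardiness 0
J5: 26→34, due 21, tardiness 13
J3: 34→38, due 25, tardiness 13
J1: 38→41, due 17, tardiness 24
Sum = 0+0+13+13+24 = 50.
FIFO (arrival order): J1 J2 J3 J4 J5.
J1: 0→3, due 17, tardiness 0
J2: 3→15, due 31, tardiness 0
J3: 15→19, due 25, tardiness 0
J4: 19→33, due 16, tardiness 17
J5: 33→41, due 21, tardiness 20
Sum = 0+0+0+17+20 = 37.
Difference = 50 − 37 = 13.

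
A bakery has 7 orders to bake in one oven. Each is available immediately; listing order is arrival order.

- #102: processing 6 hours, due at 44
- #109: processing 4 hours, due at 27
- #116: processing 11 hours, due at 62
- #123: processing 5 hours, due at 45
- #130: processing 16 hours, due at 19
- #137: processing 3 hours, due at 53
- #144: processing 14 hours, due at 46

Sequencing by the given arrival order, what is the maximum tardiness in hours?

23

FIFO (arrival order): #102 #109 #116 #123 #130 #137 #144.
#102: 0→6, due 44, tardiness 0
#109: 6→10, due 27, tardiness 0
#116: 10→21, due 62, tardiness 0
#123: 21→26, due 45, tardiness 0
#130: 26→42, due 19, tardiness 23
#137: 42→45, due 53, tardiness 0
#144: 45→59, due 46, tardiness 13
Maximum = 23.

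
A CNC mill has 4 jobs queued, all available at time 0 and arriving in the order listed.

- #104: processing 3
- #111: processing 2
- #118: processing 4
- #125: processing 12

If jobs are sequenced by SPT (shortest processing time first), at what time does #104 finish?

SPT (increasing processing time): #111 #104 #118 #125.
#111: 0→2
#104: 2→5

5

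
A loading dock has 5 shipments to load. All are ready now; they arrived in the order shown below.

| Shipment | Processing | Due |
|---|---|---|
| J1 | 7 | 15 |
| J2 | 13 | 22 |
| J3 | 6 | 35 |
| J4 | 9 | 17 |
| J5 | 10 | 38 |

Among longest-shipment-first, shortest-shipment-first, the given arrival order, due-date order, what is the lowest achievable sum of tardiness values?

14

LPT (decreasing processing time): J2 J5 J4 J1 J3.
J2: 0→13, due 22, tardiness 0
J5: 13→23, due 38, tardiness 0
J4: 23→32, due 17, tardiness 15
J1: 32→39, due 15, tardiness 24
J3: 39→45, due 35, tardiness 10
Sum = 0+0+15+24+10 = 49.
SPT (increasing processing time): J3 J1 J4 J5 J2.
J3: 0→6, due 35, tardiness 0
J1: 6→13, due 15, tardiness 0
J4: 13→22, due 17, tardiness 5
J5: 22→32, due 38, tardiness 0
J2: 32→45, due 22, tardiness 23
Sum = 0+0+5+0+23 = 28.
FIFO (arrival order): J1 J2 J3 J4 J5.
J1: 0→7, due 15, tardiness 0
J2: 7→20, due 22, tardiness 0
J3: 20→26, due 35, tardiness 0
J4: 26→35, due 17, tardiness 18
J5: 35→45, due 38, tardiness 7
Sum = 0+0+0+18+7 = 25.
EDD (increasing due date): J1 J4 J2 J3 J5.
J1: 0→7, due 15, tardiness 0
J4: 7→16, due 17, tardiness 0
J2: 16→29, due 22, tardiness 7
J3: 29→35, due 35, tardiness 0
J5: 35→45, due 38, tardiness 7
Sum = 0+0+7+0+7 = 14.
LPT 49, SPT 28, FIFO 25, EDD 14 → minimum 14.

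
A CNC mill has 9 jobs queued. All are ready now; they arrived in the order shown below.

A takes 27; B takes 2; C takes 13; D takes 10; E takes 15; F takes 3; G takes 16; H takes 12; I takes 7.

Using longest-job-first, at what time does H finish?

83

LPT (decreasing processing time): A G E C H D I F B.
A: 0→27
G: 27→43
E: 43→58
C: 58→71
H: 71→83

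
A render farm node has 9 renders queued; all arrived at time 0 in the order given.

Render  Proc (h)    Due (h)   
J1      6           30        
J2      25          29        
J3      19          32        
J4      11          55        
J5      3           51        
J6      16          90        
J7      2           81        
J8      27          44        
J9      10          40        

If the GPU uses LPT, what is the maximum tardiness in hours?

84

LPT (decreasing processing time): J8 J2 J3 J6 J4 J9 J1 J5 J7.
J8: 0→27, due 44, tardiness 0
J2: 27→52, due 29, tardiness 23
J3: 52→71, due 32, tardiness 39
J6: 71→87, due 90, tardiness 0
J4: 87→98, due 55, tardiness 43
J9: 98→108, due 40, tardiness 68
J1: 108→114, due 30, tardiness 84
J5: 114→117, due 51, tardiness 66
J7: 117→119, due 81, tardiness 38
Maximum = 84.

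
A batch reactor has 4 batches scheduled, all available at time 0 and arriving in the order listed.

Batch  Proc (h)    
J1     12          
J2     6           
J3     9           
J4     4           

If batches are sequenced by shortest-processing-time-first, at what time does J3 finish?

SPT (increasing processing time): J4 J2 J3 J1.
J4: 0→4
J2: 4→10
J3: 10→19

19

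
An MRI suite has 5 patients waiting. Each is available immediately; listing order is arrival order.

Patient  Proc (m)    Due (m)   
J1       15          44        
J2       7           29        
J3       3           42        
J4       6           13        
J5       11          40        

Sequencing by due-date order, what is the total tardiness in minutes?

EDD (increasing due date): J4 J2 J5 J3 J1.
J4: 0→6, due 13, tardiness 0
J2: 6→13, due 29, tardiness 0
J5: 13→24, due 40, tardiness 0
J3: 24→27, due 42, tardiness 0
J1: 27→42, due 44, tardiness 0
Sum = 0+0+0+0+0 = 0.

0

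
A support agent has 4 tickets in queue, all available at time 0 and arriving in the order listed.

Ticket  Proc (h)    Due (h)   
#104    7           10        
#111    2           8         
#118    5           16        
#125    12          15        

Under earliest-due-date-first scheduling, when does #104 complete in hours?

9

EDD (increasing due date): #111 #104 #125 #118.
#111: 0→2
#104: 2→9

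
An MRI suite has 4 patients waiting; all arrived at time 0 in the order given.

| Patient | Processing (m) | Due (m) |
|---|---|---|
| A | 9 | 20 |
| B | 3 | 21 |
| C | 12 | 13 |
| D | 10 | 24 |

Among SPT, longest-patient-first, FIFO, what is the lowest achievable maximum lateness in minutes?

SPT (increasing processing time): B A D C.
B: 0→3, due 21, lateness -18
A: 3→12, due 20, lateness -8
D: 12→22, due 24, lateness -2
C: 22→34, due 13, lateness 21
Maximum = 21.
LPT (decreasing processing time): C D A B.
C: 0→12, due 13, lateness -1
D: 12→22, due 24, lateness -2
A: 22→31, due 20, lateness 11
B: 31→34, due 21, lateness 13
Maximum = 13.
FIFO (arrival order): A B C D.
A: 0→9, due 20, lateness -11
B: 9→12, due 21, lateness -9
C: 12→24, due 13, lateness 11
D: 24→34, due 24, lateness 10
Maximum = 11.
SPT 21, LPT 13, FIFO 11 → minimum 11.

11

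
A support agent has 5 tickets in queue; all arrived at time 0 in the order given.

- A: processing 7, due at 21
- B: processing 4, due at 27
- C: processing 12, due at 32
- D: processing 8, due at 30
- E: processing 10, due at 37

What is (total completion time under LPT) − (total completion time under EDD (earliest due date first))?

33

LPT (decreasing processing time): C E D A B.
C: 0→12
E: 12→22
D: 22→30
A: 30→37
B: 37→41
Sum = 12+22+30+37+41 = 142.
EDD (increasing due date): A B D C E.
A: 0→7
B: 7→11
D: 11→19
C: 19→31
E: 31→41
Sum = 7+11+19+31+41 = 109.
Difference = 142 − 109 = 33.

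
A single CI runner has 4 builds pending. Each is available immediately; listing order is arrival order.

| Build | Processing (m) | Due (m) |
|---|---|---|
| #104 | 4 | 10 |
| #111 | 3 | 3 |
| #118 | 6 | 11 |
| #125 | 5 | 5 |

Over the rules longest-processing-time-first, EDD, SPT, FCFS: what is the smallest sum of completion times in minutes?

LPT (decreasing processing time): #118 #125 #104 #111.
#118: 0→6
#125: 6→11
#104: 11→15
#111: 15→18
Sum = 6+11+15+18 = 50.
EDD (increasing due date): #111 #125 #104 #118.
#111: 0→3
#125: 3→8
#104: 8→12
#118: 12→18
Sum = 3+8+12+18 = 41.
SPT (increasing processing time): #111 #104 #125 #118.
#111: 0→3
#104: 3→7
#125: 7→12
#118: 12→18
Sum = 3+7+12+18 = 40.
FIFO (arrival order): #104 #111 #118 #125.
#104: 0→4
#111: 4→7
#118: 7→13
#125: 13→18
Sum = 4+7+13+18 = 42.
LPT 50, EDD 41, SPT 40, FIFO 42 → minimum 40.

40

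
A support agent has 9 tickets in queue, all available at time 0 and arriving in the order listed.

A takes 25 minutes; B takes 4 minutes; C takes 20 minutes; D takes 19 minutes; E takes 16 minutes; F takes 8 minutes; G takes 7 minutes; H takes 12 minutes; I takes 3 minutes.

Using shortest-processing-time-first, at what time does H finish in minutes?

SPT (increasing processing time): I B G F H E D C A.
I: 0→3
B: 3→7
G: 7→14
F: 14→22
H: 22→34

34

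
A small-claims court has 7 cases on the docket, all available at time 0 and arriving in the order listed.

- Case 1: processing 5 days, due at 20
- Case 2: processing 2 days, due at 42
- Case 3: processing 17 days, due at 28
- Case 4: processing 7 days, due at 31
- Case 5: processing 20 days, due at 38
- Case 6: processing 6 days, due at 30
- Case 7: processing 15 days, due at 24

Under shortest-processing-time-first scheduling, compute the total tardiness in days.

69

SPT (increasing processing time): Case 2 Case 1 Case 6 Case 4 Case 7 Case 3 Case 5.
Case 2: 0→2, due 42, tardiness 0
Case 1: 2→7, due 20, tardiness 0
Case 6: 7→13, due 30, tardiness 0
Case 4: 13→20, due 31, tardiness 0
Case 7: 20→35, due 24, tardiness 11
Case 3: 35→52, due 28, tardiness 24
Case 5: 52→72, due 38, tardiness 34
Sum = 0+0+0+0+11+24+34 = 69.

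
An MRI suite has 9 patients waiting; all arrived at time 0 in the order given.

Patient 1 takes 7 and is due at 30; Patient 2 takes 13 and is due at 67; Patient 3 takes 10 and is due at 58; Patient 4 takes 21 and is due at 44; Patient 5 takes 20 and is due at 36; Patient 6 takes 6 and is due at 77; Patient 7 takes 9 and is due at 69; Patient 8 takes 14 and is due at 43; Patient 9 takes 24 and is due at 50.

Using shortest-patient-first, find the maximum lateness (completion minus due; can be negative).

SPT (increasing processing time): Patient 6 Patient 1 Patient 7 Patient 3 Patient 2 Patient 8 Patient 5 Patient 4 Patient 9.
Patient 6: 0→6, due 77, lateness -71
Patient 1: 6→13, due 30, lateness -17
Patient 7: 13→22, due 69, lateness -47
Patient 3: 22→32, due 58, lateness -26
Patient 2: 32→45, due 67, lateness -22
Patient 8: 45→59, due 43, lateness 16
Patient 5: 59→79, due 36, lateness 43
Patient 4: 79→100, due 44, lateness 56
Patient 9: 100→124, due 50, lateness 74
Maximum = 74.

74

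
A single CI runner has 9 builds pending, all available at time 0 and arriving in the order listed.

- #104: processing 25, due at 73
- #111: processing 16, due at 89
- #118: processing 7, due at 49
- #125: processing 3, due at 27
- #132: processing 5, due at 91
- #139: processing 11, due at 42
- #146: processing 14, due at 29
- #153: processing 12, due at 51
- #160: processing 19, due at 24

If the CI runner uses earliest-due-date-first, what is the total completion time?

EDD (increasing due date): #160 #125 #146 #139 #118 #153 #104 #111 #132.
#160: 0→19
#125: 19→22
#146: 22→36
#139: 36→47
#118: 47→54
#153: 54→66
#104: 66→91
#111: 91→107
#132: 107→112
Sum = 19+22+36+47+54+66+91+107+112 = 554.

554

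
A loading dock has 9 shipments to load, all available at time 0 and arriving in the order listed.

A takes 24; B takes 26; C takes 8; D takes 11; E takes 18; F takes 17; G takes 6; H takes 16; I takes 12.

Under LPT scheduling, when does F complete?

LPT (decreasing processing time): B A E F H I D C G.
B: 0→26
A: 26→50
E: 50→68
F: 68→85

85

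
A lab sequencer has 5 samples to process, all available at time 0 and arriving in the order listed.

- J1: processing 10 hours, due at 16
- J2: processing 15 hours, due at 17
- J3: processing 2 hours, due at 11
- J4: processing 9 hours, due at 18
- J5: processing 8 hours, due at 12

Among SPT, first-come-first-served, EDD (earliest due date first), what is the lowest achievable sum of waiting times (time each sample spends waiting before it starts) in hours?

SPT (increasing processing time): J3 J5 J4 J1 J2.
J3: waits 0, runs 0→2
J5: waits 2, runs 2→10
J4: waits 10, runs 10→19
J1: waits 19, runs 19→29
J2: waits 29, runs 29→44
Sum = 0+2+10+19+29 = 60.
FIFO (arrival order): J1 J2 J3 J4 J5.
J1: waits 0, runs 0→10
J2: waits 10, runs 10→25
J3: waits 25, runs 25→27
J4: waits 27, runs 27→36
J5: waits 36, runs 36→44
Sum = 0+10+25+27+36 = 98.
EDD (increasing due date): J3 J5 J1 J2 J4.
J3: waits 0, runs 0→2
J5: waits 2, runs 2→10
J1: waits 10, runs 10→20
J2: waits 20, runs 20→35
J4: waits 35, runs 35→44
Sum = 0+2+10+20+35 = 67.
SPT 60, FIFO 98, EDD 67 → minimum 60.

60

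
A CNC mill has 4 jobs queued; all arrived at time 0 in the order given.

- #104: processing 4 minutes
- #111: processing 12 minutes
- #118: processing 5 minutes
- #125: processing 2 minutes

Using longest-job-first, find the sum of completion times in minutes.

LPT (decreasing processing time): #111 #118 #104 #125.
#111: 0→12
#118: 12→17
#104: 17→21
#125: 21→23
Sum = 12+17+21+23 = 73.

73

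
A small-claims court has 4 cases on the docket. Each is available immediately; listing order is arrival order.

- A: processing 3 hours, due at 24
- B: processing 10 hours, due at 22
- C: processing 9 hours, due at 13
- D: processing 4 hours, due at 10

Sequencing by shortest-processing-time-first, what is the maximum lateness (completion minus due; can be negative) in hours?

4

SPT (increasing processing time): A D C B.
A: 0→3, due 24, lateness -21
D: 3→7, due 10, lateness -3
C: 7→16, due 13, lateness 3
B: 16→26, due 22, lateness 4
Maximum = 4.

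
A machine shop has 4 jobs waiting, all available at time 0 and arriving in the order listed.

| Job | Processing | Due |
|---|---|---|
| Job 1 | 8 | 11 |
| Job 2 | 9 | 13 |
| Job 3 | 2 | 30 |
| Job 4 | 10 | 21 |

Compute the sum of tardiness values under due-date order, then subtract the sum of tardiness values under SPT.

EDD (increasing due date): Job 1 Job 2 Job 4 Job 3.
Job 1: 0→8, due 11, tardiness 0
Job 2: 8→17, due 13, tardiness 4
Job 4: 17→27, due 21, tardiness 6
Job 3: 27→29, due 30, tardiness 0
Sum = 0+4+6+0 = 10.
SPT (increasing processing time): Job 3 Job 1 Job 2 Job 4.
Job 3: 0→2, due 30, tardiness 0
Job 1: 2→10, due 11, tardiness 0
Job 2: 10→19, due 13, tardiness 6
Job 4: 19→29, due 21, tardiness 8
Sum = 0+0+6+8 = 14.
Difference = 10 − 14 = -4.

-4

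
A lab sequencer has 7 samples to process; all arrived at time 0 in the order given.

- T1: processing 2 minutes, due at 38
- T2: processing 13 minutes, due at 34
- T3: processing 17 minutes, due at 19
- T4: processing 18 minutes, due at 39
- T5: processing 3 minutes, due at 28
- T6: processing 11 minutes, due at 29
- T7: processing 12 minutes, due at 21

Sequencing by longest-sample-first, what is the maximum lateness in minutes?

46

LPT (decreasing processing time): T4 T3 T2 T7 T6 T5 T1.
T4: 0→18, due 39, lateness -21
T3: 18→35, due 19, lateness 16
T2: 35→48, due 34, lateness 14
T7: 48→60, due 21, lateness 39
T6: 60→71, due 29, lateness 42
T5: 71→74, due 28, lateness 46
T1: 74→76, due 38, lateness 38
Maximum = 46.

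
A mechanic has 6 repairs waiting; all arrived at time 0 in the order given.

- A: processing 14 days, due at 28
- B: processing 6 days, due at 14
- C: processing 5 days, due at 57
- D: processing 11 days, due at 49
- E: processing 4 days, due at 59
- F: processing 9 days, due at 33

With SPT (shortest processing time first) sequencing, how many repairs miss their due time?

2

SPT (increasing processing time): E C B F D A.
E: 0→4, due 59, tardiness 0
C: 4→9, due 57, tardiness 0
B: 9→15, due 14, tardiness 1
F: 15→24, due 33, tardiness 0
D: 24→35, due 49, tardiness 0
A: 35→49, due 28, tardiness 21
Late repairs: 2.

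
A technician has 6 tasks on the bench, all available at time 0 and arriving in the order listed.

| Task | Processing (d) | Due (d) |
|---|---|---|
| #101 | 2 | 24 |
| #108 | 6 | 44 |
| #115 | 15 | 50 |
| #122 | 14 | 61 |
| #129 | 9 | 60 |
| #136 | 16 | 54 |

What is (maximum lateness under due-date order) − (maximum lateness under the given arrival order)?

-7

EDD (increasing due date): #101 #108 #115 #136 #129 #122.
#101: 0→2, due 24, lateness -22
#108: 2→8, due 44, lateness -36
#115: 8→23, due 50, lateness -27
#136: 23→39, due 54, lateness -15
#129: 39→48, due 60, lateness -12
#122: 48→62, due 61, lateness 1
Maximum = 1.
FIFO (arrival order): #101 #108 #115 #122 #129 #136.
#101: 0→2, due 24, lateness -22
#108: 2→8, due 44, lateness -36
#115: 8→23, due 50, lateness -27
#122: 23→37, due 61, lateness -24
#129: 37→46, due 60, lateness -14
#136: 46→62, due 54, lateness 8
Maximum = 8.
Difference = 1 − 8 = -7.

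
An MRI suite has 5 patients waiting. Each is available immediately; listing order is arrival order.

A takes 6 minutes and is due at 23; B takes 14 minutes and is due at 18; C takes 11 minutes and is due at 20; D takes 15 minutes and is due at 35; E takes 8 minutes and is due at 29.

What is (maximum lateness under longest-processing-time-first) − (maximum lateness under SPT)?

10

LPT (decreasing processing time): D B C E A.
D: 0→15, due 35, lateness -20
B: 15→29, due 18, lateness 11
C: 29→40, due 20, lateness 20
E: 40→48, due 29, lateness 19
A: 48→54, due 23, lateness 31
Maximum = 31.
SPT (increasing processing time): A E C B D.
A: 0→6, due 23, lateness -17
E: 6→14, due 29, lateness -15
C: 14→25, due 20, lateness 5
B: 25→39, due 18, lateness 21
D: 39→54, due 35, lateness 19
Maximum = 21.
Difference = 31 − 21 = 10.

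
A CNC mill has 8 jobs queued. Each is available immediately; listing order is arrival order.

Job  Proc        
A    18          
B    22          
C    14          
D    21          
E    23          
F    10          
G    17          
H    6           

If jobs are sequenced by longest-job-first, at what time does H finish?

LPT (decreasing processing time): E B D A G C F H.
E: 0→23
B: 23→45
D: 45→66
A: 66→84
G: 84→101
C: 101→115
F: 115→125
H: 125→131

131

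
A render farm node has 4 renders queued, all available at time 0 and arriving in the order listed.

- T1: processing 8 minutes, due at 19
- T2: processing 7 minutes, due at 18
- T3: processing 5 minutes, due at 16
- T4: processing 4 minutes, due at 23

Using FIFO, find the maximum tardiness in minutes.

4

FIFO (arrival order): T1 T2 T3 T4.
T1: 0→8, due 19, tardiness 0
T2: 8→15, due 18, tardiness 0
T3: 15→20, due 16, tardiness 4
T4: 20→24, due 23, tardiness 1
Maximum = 4.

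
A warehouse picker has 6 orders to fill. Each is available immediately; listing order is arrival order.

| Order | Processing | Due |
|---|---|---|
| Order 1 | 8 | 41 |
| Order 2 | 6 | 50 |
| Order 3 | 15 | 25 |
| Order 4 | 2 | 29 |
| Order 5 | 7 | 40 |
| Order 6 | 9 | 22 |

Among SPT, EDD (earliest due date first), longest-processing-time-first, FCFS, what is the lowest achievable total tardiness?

0

SPT (increasing processing time): Order 4 Order 2 Order 5 Order 1 Order 6 Order 3.
Order 4: 0→2, due 29, tardiness 0
Order 2: 2→8, due 50, tardiness 0
Order 5: 8→15, due 40, tardiness 0
Order 1: 15→23, due 41, tardiness 0
Order 6: 23→32, due 22, tardiness 10
Order 3: 32→47, due 25, tardiness 22
Sum = 0+0+0+0+10+22 = 32.
EDD (increasing due date): Order 6 Order 3 Order 4 Order 5 Order 1 Order 2.
Order 6: 0→9, due 22, tardiness 0
Order 3: 9→24, due 25, tardiness 0
Order 4: 24→26, due 29, tardiness 0
Order 5: 26→33, due 40, tardiness 0
Order 1: 33→41, due 41, tardiness 0
Order 2: 41→47, due 50, tardiness 0
Sum = 0+0+0+0+0+0 = 0.
LPT (decreasing processing time): Order 3 Order 6 Order 1 Order 5 Order 2 Order 4.
Order 3: 0→15, due 25, tardiness 0
Order 6: 15→24, due 22, tardiness 2
Order 1: 24→32, due 41, tardiness 0
Order 5: 32→39, due 40, tardiness 0
Order 2: 39→45, due 50, tardiness 0
Order 4: 45→47, due 29, tardiness 18
Sum = 0+2+0+0+0+18 = 20.
FIFO (arrival order): Order 1 Order 2 Order 3 Order 4 Order 5 Order 6.
Order 1: 0→8, due 41, tardiness 0
Order 2: 8→14, due 50, tardiness 0
Order 3: 14→29, due 25, tardiness 4
Order 4: 29→31, due 29, tardiness 2
Order 5: 31→38, due 40, tardiness 0
Order 6: 38→47, due 22, tardiness 25
Sum = 0+0+4+2+0+25 = 31.
SPT 32, EDD 0, LPT 20, FIFO 31 → minimum 0.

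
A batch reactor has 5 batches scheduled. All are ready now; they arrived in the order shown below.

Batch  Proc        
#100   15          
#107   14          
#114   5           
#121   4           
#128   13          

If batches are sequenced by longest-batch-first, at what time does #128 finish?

42

LPT (decreasing processing time): #100 #107 #128 #114 #121.
#100: 0→15
#107: 15→29
#128: 29→42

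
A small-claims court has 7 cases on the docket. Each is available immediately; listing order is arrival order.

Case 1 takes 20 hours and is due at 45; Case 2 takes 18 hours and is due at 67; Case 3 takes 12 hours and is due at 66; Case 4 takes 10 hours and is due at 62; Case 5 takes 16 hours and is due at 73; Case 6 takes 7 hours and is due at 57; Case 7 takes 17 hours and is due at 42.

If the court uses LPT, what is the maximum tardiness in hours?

43

LPT (decreasing processing time): Case 1 Case 2 Case 7 Case 5 Case 3 Case 4 Case 6.
Case 1: 0→20, due 45, tardiness 0
Case 2: 20→38, due 67, tardiness 0
Case 7: 38→55, due 42, tardiness 13
Case 5: 55→71, due 73, tardiness 0
Case 3: 71→83, due 66, tardiness 17
Case 4: 83→93, due 62, tardiness 31
Case 6: 93→100, due 57, tardiness 43
Maximum = 43.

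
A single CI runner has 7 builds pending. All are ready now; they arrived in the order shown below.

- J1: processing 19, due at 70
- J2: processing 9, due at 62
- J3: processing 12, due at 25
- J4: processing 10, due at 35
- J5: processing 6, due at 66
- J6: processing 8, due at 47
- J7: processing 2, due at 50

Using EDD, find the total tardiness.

EDD (increasing due date): J3 J4 J6 J7 J2 J5 J1.
J3: 0→12, due 25, tardiness 0
J4: 12→22, due 35, tardiness 0
J6: 22→30, due 47, tardiness 0
J7: 30→32, due 50, tardiness 0
J2: 32→41, due 62, tardiness 0
J5: 41→47, due 66, tardiness 0
J1: 47→66, due 70, tardiness 0
Sum = 0+0+0+0+0+0+0 = 0.

0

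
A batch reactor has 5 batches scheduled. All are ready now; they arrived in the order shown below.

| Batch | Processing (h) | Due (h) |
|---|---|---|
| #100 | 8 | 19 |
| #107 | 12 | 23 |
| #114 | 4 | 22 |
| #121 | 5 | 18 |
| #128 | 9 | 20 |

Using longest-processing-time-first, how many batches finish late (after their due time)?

LPT (decreasing processing time): #107 #128 #100 #121 #114.
#107: 0→12, due 23, tardiness 0
#128: 12→21, due 20, tardiness 1
#100: 21→29, due 19, tardiness 10
#121: 29→34, due 18, tardiness 16
#114: 34→38, due 22, tardiness 16
Late batches: 4.

4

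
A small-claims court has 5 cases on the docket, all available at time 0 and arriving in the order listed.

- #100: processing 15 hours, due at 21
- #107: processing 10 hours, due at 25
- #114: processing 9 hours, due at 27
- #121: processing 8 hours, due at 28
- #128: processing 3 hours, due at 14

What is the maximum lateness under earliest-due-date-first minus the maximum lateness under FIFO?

EDD (increasing due date): #128 #100 #107 #114 #121.
#128: 0→3, due 14, lateness -11
#100: 3→18, due 21, lateness -3
#107: 18→28, due 25, lateness 3
#114: 28→37, due 27, lateness 10
#121: 37→45, due 28, lateness 17
Maximum = 17.
FIFO (arrival order): #100 #107 #114 #121 #128.
#100: 0→15, due 21, lateness -6
#107: 15→25, due 25, lateness 0
#114: 25→34, due 27, lateness 7
#121: 34→42, due 28, lateness 14
#128: 42→45, due 14, lateness 31
Maximum = 31.
Difference = 17 − 31 = -14.

-14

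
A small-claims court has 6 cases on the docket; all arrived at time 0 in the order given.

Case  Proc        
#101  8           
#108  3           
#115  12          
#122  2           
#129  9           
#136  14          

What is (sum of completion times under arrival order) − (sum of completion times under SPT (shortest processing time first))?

FIFO (arrival order): #101 #108 #115 #122 #129 #136.
#101: 0→8
#108: 8→11
#115: 11→23
#122: 23→25
#129: 25→34
#136: 34→48
Sum = 8+11+23+25+34+48 = 149.
SPT (increasing processing time): #122 #108 #101 #129 #115 #136.
#122: 0→2
#108: 2→5
#101: 5→13
#129: 13→22
#115: 22→34
#136: 34→48
Sum = 2+5+13+22+34+48 = 124.
Difference = 149 − 124 = 25.

25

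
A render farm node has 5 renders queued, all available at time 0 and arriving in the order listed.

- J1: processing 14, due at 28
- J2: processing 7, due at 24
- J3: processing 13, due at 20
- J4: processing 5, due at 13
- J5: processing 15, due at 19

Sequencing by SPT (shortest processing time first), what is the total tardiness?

SPT (increasing processing time): J4 J2 J3 J1 J5.
J4: 0→5, due 13, tardiness 0
J2: 5→12, due 24, tardiness 0
J3: 12→25, due 20, tardiness 5
J1: 25→39, due 28, tardiness 11
J5: 39→54, due 19, tardiness 35
Sum = 0+0+5+11+35 = 51.

51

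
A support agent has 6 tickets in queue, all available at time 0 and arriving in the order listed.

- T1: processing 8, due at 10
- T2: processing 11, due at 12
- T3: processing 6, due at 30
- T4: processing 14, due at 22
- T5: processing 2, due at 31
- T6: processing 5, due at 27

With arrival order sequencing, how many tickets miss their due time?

FIFO (arrival order): T1 T2 T3 T4 T5 T6.
T1: 0→8, due 10, tardiness 0
T2: 8→19, due 12, tardiness 7
T3: 19→25, due 30, tardiness 0
T4: 25→39, due 22, tardiness 17
T5: 39→41, due 31, tardiness 10
T6: 41→46, due 27, tardiness 19
Late tickets: 4.

4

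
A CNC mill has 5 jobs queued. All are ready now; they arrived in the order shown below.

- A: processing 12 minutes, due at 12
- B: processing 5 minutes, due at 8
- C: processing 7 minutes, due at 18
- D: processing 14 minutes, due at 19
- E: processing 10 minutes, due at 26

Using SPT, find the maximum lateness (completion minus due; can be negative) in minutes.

SPT (increasing processing time): B C E A D.
B: 0→5, due 8, lateness -3
C: 5→12, due 18, lateness -6
E: 12→22, due 26, lateness -4
A: 22→34, due 12, lateness 22
D: 34→48, due 19, lateness 29
Maximum = 29.

29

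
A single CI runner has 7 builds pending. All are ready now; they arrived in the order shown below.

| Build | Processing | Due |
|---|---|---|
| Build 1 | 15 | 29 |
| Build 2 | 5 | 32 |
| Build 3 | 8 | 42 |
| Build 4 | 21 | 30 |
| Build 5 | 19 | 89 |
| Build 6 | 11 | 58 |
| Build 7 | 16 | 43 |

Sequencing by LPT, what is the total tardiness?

190

LPT (decreasing processing time): Build 4 Build 5 Build 7 Build 1 Build 6 Build 3 Build 2.
Build 4: 0→21, due 30, tardiness 0
Build 5: 21→40, due 89, tardiness 0
Build 7: 40→56, due 43, tardiness 13
Build 1: 56→71, due 29, tardiness 42
Build 6: 71→82, due 58, tardiness 24
Build 3: 82→90, due 42, tardiness 48
Build 2: 90→95, due 32, tardiness 63
Sum = 0+0+13+42+24+48+63 = 190.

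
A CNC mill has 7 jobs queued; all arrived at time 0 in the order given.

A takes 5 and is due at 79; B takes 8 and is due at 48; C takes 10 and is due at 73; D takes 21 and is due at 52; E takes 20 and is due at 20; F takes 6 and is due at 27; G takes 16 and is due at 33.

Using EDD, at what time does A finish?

86

EDD (increasing due date): E F G B D C A.
E: 0→20
F: 20→26
G: 26→42
B: 42→50
D: 50→71
C: 71→81
A: 81→86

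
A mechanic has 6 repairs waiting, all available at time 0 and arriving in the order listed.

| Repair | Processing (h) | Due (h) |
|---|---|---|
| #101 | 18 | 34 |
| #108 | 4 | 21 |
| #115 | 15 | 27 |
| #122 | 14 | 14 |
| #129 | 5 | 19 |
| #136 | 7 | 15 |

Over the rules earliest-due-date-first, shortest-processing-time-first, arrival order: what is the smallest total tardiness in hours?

64

EDD (increasing due date): #122 #136 #129 #108 #115 #101.
#122: 0→14, due 14, tardiness 0
#136: 14→21, due 15, tardiness 6
#129: 21→26, due 19, tardiness 7
#108: 26→30, due 21, tardiness 9
#115: 30→45, due 27, tardiness 18
#101: 45→63, due 34, tardiness 29
Sum = 0+6+7+9+18+29 = 69.
SPT (increasing processing time): #108 #129 #136 #122 #115 #101.
#108: 0→4, due 21, tardiness 0
#129: 4→9, due 19, tardiness 0
#136: 9→16, due 15, tardiness 1
#122: 16→30, due 14, tardiness 16
#115: 30→45, due 27, tardiness 18
#101: 45→63, due 34, tardiness 29
Sum = 0+0+1+16+18+29 = 64.
FIFO (arrival order): #101 #108 #115 #122 #129 #136.
#101: 0→18, due 34, tardiness 0
#108: 18→22, due 21, tardiness 1
#115: 22→37, due 27, tardiness 10
#122: 37→51, due 14, tardiness 37
#129: 51→56, due 19, tardiness 37
#136: 56→63, due 15, tardiness 48
Sum = 0+1+10+37+37+48 = 133.
EDD 69, SPT 64, FIFO 133 → minimum 64.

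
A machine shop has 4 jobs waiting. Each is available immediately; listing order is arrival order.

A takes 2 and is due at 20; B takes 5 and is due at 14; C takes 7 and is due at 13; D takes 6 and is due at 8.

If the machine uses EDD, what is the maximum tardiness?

EDD (increasing due date): D C B A.
D: 0→6, due 8, tardiness 0
C: 6→13, due 13, tardiness 0
B: 13→18, due 14, tardiness 4
A: 18→20, due 20, tardiness 0
Maximum = 4.

4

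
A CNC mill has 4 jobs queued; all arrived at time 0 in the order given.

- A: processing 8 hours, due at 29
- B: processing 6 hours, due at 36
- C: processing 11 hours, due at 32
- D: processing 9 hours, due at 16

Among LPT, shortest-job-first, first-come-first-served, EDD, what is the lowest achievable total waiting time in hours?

43

LPT (decreasing processing time): C D A B.
C: waits 0, runs 0→11
D: waits 11, runs 11→20
A: waits 20, runs 20→28
B: waits 28, runs 28→34
Sum = 0+11+20+28 = 59.
SPT (increasing processing time): B A D C.
B: waits 0, runs 0→6
A: waits 6, runs 6→14
D: waits 14, runs 14→23
C: waits 23, runs 23→34
Sum = 0+6+14+23 = 43.
FIFO (arrival order): A B C D.
A: waits 0, runs 0→8
B: waits 8, runs 8→14
C: waits 14, runs 14→25
D: waits 25, runs 25→34
Sum = 0+8+14+25 = 47.
EDD (increasing due date): D A C B.
D: waits 0, runs 0→9
A: waits 9, runs 9→17
C: waits 17, runs 17→28
B: waits 28, runs 28→34
Sum = 0+9+17+28 = 54.
LPT 59, SPT 43, FIFO 47, EDD 54 → minimum 43.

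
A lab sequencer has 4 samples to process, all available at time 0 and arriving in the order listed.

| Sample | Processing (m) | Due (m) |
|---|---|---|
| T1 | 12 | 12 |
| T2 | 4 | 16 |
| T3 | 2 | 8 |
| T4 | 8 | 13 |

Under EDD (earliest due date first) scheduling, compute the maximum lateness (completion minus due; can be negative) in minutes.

10

EDD (increasing due date): T3 T1 T4 T2.
T3: 0→2, due 8, lateness -6
T1: 2→14, due 12, lateness 2
T4: 14→22, due 13, lateness 9
T2: 22→26, due 16, lateness 10
Maximum = 10.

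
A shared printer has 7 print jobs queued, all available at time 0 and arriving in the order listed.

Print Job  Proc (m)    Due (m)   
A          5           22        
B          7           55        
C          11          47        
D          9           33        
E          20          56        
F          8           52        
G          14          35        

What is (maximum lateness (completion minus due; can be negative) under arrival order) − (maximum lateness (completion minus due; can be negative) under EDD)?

FIFO (arrival order): A B C D E F G.
A: 0→5, due 22, lateness -17
B: 5→12, due 55, lateness -43
C: 12→23, due 47, lateness -24
D: 23→32, due 33, lateness -1
E: 32→52, due 56, lateness -4
F: 52→60, due 52, lateness 8
G: 60→74, due 35, lateness 39
Maximum = 39.
EDD (increasing due date): A D G C F B E.
A: 0→5, due 22, lateness -17
D: 5→14, due 33, lateness -19
G: 14→28, due 35, lateness -7
C: 28→39, due 47, lateness -8
F: 39→47, due 52, lateness -5
B: 47→54, due 55, lateness -1
E: 54→74, due 56, lateness 18
Maximum = 18.
Difference = 39 − 18 = 21.

21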